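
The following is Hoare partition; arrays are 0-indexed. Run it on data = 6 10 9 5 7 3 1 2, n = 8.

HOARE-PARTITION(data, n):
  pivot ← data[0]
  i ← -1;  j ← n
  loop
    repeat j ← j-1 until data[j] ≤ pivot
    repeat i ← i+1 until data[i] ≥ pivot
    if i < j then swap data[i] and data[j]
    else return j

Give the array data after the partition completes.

pivot = data[0] = 6; i = -1, j = 8
j→7 (data[7]=2≤6), i→0 (data[0]=6≥6); i<j, swap → 2 10 9 5 7 3 1 6
j→6 (data[6]=1≤6), i→1 (data[1]=10≥6); i<j, swap → 2 1 9 5 7 3 10 6
j→5 (data[5]=3≤6), i→2 (data[2]=9≥6); i<j, swap → 2 1 3 5 7 9 10 6
j→3, i→4; i≥j, return j=3. data = 2 1 3 5 7 9 10 6

2 1 3 5 7 9 10 6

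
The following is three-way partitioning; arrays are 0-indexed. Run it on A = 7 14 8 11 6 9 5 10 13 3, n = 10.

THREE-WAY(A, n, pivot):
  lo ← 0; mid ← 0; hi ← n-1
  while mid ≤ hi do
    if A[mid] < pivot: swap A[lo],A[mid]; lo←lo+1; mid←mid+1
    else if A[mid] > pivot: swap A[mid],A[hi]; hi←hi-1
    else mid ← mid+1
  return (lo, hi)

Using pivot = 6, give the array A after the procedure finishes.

pivot = 6; lo=0, mid=0, hi=9
A[mid]=7>6: swap A[0],A[9]; hi=8 → 3 14 8 11 6 9 5 10 13 7
A[mid]=3<6: swap A[0],A[0]; lo=1,mid=1 → 3 14 8 11 6 9 5 10 13 7
A[mid]=14>6: swap A[1],A[8]; hi=7 → 3 13 8 11 6 9 5 10 14 7
A[mid]=13>6: swap A[1],A[7]; hi=6 → 3 10 8 11 6 9 5 13 14 7
A[mid]=10>6: swap A[1],A[6]; hi=5 → 3 5 8 11 6 9 10 13 14 7
A[mid]=5<6: swap A[1],A[1]; lo=2,mid=2 → 3 5 8 11 6 9 10 13 14 7
A[mid]=8>6: swap A[2],A[5]; hi=4 → 3 5 9 11 6 8 10 13 14 7
A[mid]=9>6: swap A[2],A[4]; hi=3 → 3 5 6 11 9 8 10 13 14 7
A[mid]=6=6: mid=3
A[mid]=11>6: swap A[3],A[3]; hi=2 → 3 5 6 11 9 8 10 13 14 7
end: lo=2, hi=2; A = 3 5 6 11 9 8 10 13 14 7

3 5 6 11 9 8 10 13 14 7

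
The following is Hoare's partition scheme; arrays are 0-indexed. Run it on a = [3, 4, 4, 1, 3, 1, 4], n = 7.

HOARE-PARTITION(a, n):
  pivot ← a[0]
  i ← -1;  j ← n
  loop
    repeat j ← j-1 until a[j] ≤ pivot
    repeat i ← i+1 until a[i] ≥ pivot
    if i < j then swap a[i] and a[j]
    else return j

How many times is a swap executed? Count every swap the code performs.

3

pivot = a[0] = 3; i = -1, j = 7
j→5 (a[5]=1≤3), i→0 (a[0]=3≥3); i<j, swap → [1, 4, 4, 1, 3, 3, 4]
j→4 (a[4]=3≤3), i→1 (a[1]=4≥3); i<j, swap → [1, 3, 4, 1, 4, 3, 4]
j→3 (a[3]=1≤3), i→2 (a[2]=4≥3); i<j, swap → [1, 3, 1, 4, 4, 3, 4]
j→2, i→3; i≥j, return j=2. a = [1, 3, 1, 4, 4, 3, 4]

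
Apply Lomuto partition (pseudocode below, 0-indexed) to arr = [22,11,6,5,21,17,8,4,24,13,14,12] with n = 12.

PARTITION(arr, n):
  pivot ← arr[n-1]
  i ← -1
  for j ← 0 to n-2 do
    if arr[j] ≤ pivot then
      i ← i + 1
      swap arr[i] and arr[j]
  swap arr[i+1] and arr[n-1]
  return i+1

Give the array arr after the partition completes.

[11,6,5,8,4,12,22,21,24,13,14,17]

pivot=12, i=-1
j=0: 22>12, skip
j=1: 11≤12, i=0, swap(0,1) ⇒ [11,22,6,5,21,17,8,4,24,13,14,12]
j=2: 6≤12, i=1, swap(1,2) ⇒ [11,6,22,5,21,17,8,4,24,13,14,12]
j=3: 5≤12, i=2, swap(2,3) ⇒ [11,6,5,22,21,17,8,4,24,13,14,12]
j=4: 21>12, skip
j=5: 17>12, skip
j=6: 8≤12, i=3, swap(3,6) ⇒ [11,6,5,8,21,17,22,4,24,13,14,12]
j=7: 4≤12, i=4, swap(4,7) ⇒ [11,6,5,8,4,17,22,21,24,13,14,12]
j=8: 24>12, skip
j=9: 13>12, skip
j=10: 14>12, skip
swap(5,11) ⇒ [11,6,5,8,4,12,22,21,24,13,14,17]; return 5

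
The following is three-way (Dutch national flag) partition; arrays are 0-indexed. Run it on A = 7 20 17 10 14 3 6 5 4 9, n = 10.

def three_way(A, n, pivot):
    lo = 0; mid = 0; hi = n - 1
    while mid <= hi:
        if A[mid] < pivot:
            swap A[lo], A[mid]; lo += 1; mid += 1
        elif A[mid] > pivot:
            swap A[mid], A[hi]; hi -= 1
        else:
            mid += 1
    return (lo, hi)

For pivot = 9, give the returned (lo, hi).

(5, 5)

lo=0 mid=0 hi=9
7<9: swap(0,0), lo=1 mid=1 ⇒ 7 20 17 10 14 3 6 5 4 9
20>9: swap(1,9), hi=8 ⇒ 7 9 17 10 14 3 6 5 4 20
9=9: mid=2
17>9: swap(2,8), hi=7 ⇒ 7 9 4 10 14 3 6 5 17 20
4<9: swap(1,2), lo=2 mid=3 ⇒ 7 4 9 10 14 3 6 5 17 20
10>9: swap(3,7), hi=6 ⇒ 7 4 9 5 14 3 6 10 17 20
5<9: swap(2,3), lo=3 mid=4 ⇒ 7 4 5 9 14 3 6 10 17 20
14>9: swap(4,6), hi=5 ⇒ 7 4 5 9 6 3 14 10 17 20
6<9: swap(3,4), lo=4 mid=5 ⇒ 7 4 5 6 9 3 14 10 17 20
3<9: swap(4,5), lo=5 mid=6 ⇒ 7 4 5 6 3 9 14 10 17 20
done. lo=5 hi=5; A=7 4 5 6 3 9 14 10 17 20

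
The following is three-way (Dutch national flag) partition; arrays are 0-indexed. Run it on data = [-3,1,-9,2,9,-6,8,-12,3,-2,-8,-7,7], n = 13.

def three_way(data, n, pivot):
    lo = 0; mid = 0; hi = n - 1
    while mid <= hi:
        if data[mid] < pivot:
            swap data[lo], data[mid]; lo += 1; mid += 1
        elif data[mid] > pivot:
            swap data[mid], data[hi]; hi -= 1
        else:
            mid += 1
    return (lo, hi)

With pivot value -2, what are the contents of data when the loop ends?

[-3,-7,-9,-8,-6,-12,-2,3,8,9,2,7,1]

pivot = -2; lo=0, mid=0, hi=12
data[mid]=-3<-2: swap data[0],data[0]; lo=1,mid=1 → [-3,1,-9,2,9,-6,8,-12,3,-2,-8,-7,7]
data[mid]=1>-2: swap data[1],data[12]; hi=11 → [-3,7,-9,2,9,-6,8,-12,3,-2,-8,-7,1]
data[mid]=7>-2: swap data[1],data[11]; hi=10 → [-3,-7,-9,2,9,-6,8,-12,3,-2,-8,7,1]
data[mid]=-7<-2: swap data[1],data[1]; lo=2,mid=2 → [-3,-7,-9,2,9,-6,8,-12,3,-2,-8,7,1]
data[mid]=-9<-2: swap data[2],data[2]; lo=3,mid=3 → [-3,-7,-9,2,9,-6,8,-12,3,-2,-8,7,1]
data[mid]=2>-2: swap data[3],data[10]; hi=9 → [-3,-7,-9,-8,9,-6,8,-12,3,-2,2,7,1]
data[mid]=-8<-2: swap data[3],data[3]; lo=4,mid=4 → [-3,-7,-9,-8,9,-6,8,-12,3,-2,2,7,1]
data[mid]=9>-2: swap data[4],data[9]; hi=8 → [-3,-7,-9,-8,-2,-6,8,-12,3,9,2,7,1]
data[mid]=-2=-2: mid=5
data[mid]=-6<-2: swap data[4],data[5]; lo=5,mid=6 → [-3,-7,-9,-8,-6,-2,8,-12,3,9,2,7,1]
data[mid]=8>-2: swap data[6],data[8]; hi=7 → [-3,-7,-9,-8,-6,-2,3,-12,8,9,2,7,1]
data[mid]=3>-2: swap data[6],data[7]; hi=6 → [-3,-7,-9,-8,-6,-2,-12,3,8,9,2,7,1]
data[mid]=-12<-2: swap data[5],data[6]; lo=6,mid=7 → [-3,-7,-9,-8,-6,-12,-2,3,8,9,2,7,1]
end: lo=6, hi=6; data = [-3,-7,-9,-8,-6,-12,-2,3,8,9,2,7,1]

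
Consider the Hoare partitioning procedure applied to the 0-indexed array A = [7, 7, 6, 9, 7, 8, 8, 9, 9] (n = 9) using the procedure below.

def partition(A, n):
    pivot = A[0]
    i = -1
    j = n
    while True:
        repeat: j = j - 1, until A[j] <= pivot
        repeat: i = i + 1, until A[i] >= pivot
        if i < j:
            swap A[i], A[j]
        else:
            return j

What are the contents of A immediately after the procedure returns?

[7, 6, 7, 9, 7, 8, 8, 9, 9]

pivot=7
j stops at 4 (7), i stops at 0 (7); swap ⇒ [7, 7, 6, 9, 7, 8, 8, 9, 9]
j stops at 2 (6), i stops at 1 (7); swap ⇒ [7, 6, 7, 9, 7, 8, 8, 9, 9]
j stops at 1, i stops at 2; i≥j ⇒ return 1. A=[7, 6, 7, 9, 7, 8, 8, 9, 9]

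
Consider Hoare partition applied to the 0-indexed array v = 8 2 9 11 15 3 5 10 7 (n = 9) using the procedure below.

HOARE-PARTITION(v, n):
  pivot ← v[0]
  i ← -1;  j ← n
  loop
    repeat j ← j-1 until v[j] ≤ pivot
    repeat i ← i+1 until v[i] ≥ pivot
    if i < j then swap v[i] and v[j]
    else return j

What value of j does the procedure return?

pivot = v[0] = 8; i = -1, j = 9
j→8 (v[8]=7≤8), i→0 (v[0]=8≥8); i<j, swap → 7 2 9 11 15 3 5 10 8
j→6 (v[6]=5≤8), i→2 (v[2]=9≥8); i<j, swap → 7 2 5 11 15 3 9 10 8
j→5 (v[5]=3≤8), i→3 (v[3]=11≥8); i<j, swap → 7 2 5 3 15 11 9 10 8
j→3, i→4; i≥j, return j=3. v = 7 2 5 3 15 11 9 10 8

3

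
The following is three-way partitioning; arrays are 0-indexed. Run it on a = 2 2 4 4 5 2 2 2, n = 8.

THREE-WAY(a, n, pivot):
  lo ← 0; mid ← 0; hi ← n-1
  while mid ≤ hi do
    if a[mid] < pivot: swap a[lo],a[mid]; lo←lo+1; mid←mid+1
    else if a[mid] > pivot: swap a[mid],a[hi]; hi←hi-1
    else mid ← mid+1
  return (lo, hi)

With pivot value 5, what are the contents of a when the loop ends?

2 2 4 4 2 2 2 5

lo=0 mid=0 hi=7
2<5: swap(0,0), lo=1 mid=1 ⇒ 2 2 4 4 5 2 2 2
2<5: swap(1,1), lo=2 mid=2 ⇒ 2 2 4 4 5 2 2 2
4<5: swap(2,2), lo=3 mid=3 ⇒ 2 2 4 4 5 2 2 2
4<5: swap(3,3), lo=4 mid=4 ⇒ 2 2 4 4 5 2 2 2
5=5: mid=5
2<5: swap(4,5), lo=5 mid=6 ⇒ 2 2 4 4 2 5 2 2
2<5: swap(5,6), lo=6 mid=7 ⇒ 2 2 4 4 2 2 5 2
2<5: swap(6,7), lo=7 mid=8 ⇒ 2 2 4 4 2 2 2 5
done. lo=7 hi=7; a=2 2 4 4 2 2 2 5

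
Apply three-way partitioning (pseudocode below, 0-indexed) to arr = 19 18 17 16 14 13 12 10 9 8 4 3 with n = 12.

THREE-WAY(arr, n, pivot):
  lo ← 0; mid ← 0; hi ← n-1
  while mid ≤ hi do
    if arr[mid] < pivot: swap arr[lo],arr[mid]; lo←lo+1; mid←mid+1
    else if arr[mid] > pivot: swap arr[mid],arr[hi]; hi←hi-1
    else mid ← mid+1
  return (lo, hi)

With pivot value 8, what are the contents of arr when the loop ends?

lo=0 mid=0 hi=11
19>8: swap(0,11), hi=10 ⇒ 3 18 17 16 14 13 12 10 9 8 4 19
3<8: swap(0,0), lo=1 mid=1 ⇒ 3 18 17 16 14 13 12 10 9 8 4 19
18>8: swap(1,10), hi=9 ⇒ 3 4 17 16 14 13 12 10 9 8 18 19
4<8: swap(1,1), lo=2 mid=2 ⇒ 3 4 17 16 14 13 12 10 9 8 18 19
17>8: swap(2,9), hi=8 ⇒ 3 4 8 16 14 13 12 10 9 17 18 19
8=8: mid=3
16>8: swap(3,8), hi=7 ⇒ 3 4 8 9 14 13 12 10 16 17 18 19
9>8: swap(3,7), hi=6 ⇒ 3 4 8 10 14 13 12 9 16 17 18 19
10>8: swap(3,6), hi=5 ⇒ 3 4 8 12 14 13 10 9 16 17 18 19
12>8: swap(3,5), hi=4 ⇒ 3 4 8 13 14 12 10 9 16 17 18 19
13>8: swap(3,4), hi=3 ⇒ 3 4 8 14 13 12 10 9 16 17 18 19
14>8: swap(3,3), hi=2 ⇒ 3 4 8 14 13 12 10 9 16 17 18 19
done. lo=2 hi=2; arr=3 4 8 14 13 12 10 9 16 17 18 19

3 4 8 14 13 12 10 9 16 17 18 19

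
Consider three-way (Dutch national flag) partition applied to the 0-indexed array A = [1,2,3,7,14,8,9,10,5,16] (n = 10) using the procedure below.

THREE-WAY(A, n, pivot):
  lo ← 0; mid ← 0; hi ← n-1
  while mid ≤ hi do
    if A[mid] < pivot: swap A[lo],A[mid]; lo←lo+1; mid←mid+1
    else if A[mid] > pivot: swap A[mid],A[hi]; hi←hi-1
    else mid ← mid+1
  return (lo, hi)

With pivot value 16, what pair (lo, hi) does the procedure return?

pivot = 16; lo=0, mid=0, hi=9
A[mid]=1<16: swap A[0],A[0]; lo=1,mid=1 → [1,2,3,7,14,8,9,10,5,16]
A[mid]=2<16: swap A[1],A[1]; lo=2,mid=2 → [1,2,3,7,14,8,9,10,5,16]
A[mid]=3<16: swap A[2],A[2]; lo=3,mid=3 → [1,2,3,7,14,8,9,10,5,16]
A[mid]=7<16: swap A[3],A[3]; lo=4,mid=4 → [1,2,3,7,14,8,9,10,5,16]
A[mid]=14<16: swap A[4],A[4]; lo=5,mid=5 → [1,2,3,7,14,8,9,10,5,16]
A[mid]=8<16: swap A[5],A[5]; lo=6,mid=6 → [1,2,3,7,14,8,9,10,5,16]
A[mid]=9<16: swap A[6],A[6]; lo=7,mid=7 → [1,2,3,7,14,8,9,10,5,16]
A[mid]=10<16: swap A[7],A[7]; lo=8,mid=8 → [1,2,3,7,14,8,9,10,5,16]
A[mid]=5<16: swap A[8],A[8]; lo=9,mid=9 → [1,2,3,7,14,8,9,10,5,16]
A[mid]=16=16: mid=10
end: lo=9, hi=9; A = [1,2,3,7,14,8,9,10,5,16]

(9, 9)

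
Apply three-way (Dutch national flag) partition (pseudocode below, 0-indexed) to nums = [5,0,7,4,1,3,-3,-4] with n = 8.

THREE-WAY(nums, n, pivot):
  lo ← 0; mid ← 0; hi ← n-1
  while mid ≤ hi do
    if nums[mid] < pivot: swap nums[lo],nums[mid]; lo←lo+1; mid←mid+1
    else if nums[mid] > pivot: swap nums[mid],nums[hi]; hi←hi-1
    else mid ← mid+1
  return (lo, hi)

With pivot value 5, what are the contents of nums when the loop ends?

pivot = 5; lo=0, mid=0, hi=7
nums[mid]=5=5: mid=1
nums[mid]=0<5: swap nums[0],nums[1]; lo=1,mid=2 → [0,5,7,4,1,3,-3,-4]
nums[mid]=7>5: swap nums[2],nums[7]; hi=6 → [0,5,-4,4,1,3,-3,7]
nums[mid]=-4<5: swap nums[1],nums[2]; lo=2,mid=3 → [0,-4,5,4,1,3,-3,7]
nums[mid]=4<5: swap nums[2],nums[3]; lo=3,mid=4 → [0,-4,4,5,1,3,-3,7]
nums[mid]=1<5: swap nums[3],nums[4]; lo=4,mid=5 → [0,-4,4,1,5,3,-3,7]
nums[mid]=3<5: swap nums[4],nums[5]; lo=5,mid=6 → [0,-4,4,1,3,5,-3,7]
nums[mid]=-3<5: swap nums[5],nums[6]; lo=6,mid=7 → [0,-4,4,1,3,-3,5,7]
end: lo=6, hi=6; nums = [0,-4,4,1,3,-3,5,7]

[0,-4,4,1,3,-3,5,7]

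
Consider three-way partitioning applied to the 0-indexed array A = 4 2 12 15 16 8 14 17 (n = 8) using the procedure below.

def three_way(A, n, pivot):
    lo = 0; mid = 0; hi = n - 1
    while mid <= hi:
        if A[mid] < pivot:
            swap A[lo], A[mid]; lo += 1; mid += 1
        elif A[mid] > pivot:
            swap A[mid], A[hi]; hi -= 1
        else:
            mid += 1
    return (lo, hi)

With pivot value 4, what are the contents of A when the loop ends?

2 4 15 16 8 14 17 12

pivot = 4; lo=0, mid=0, hi=7
A[mid]=4=4: mid=1
A[mid]=2<4: swap A[0],A[1]; lo=1,mid=2 → 2 4 12 15 16 8 14 17
A[mid]=12>4: swap A[2],A[7]; hi=6 → 2 4 17 15 16 8 14 12
A[mid]=17>4: swap A[2],A[6]; hi=5 → 2 4 14 15 16 8 17 12
A[mid]=14>4: swap A[2],A[5]; hi=4 → 2 4 8 15 16 14 17 12
A[mid]=8>4: swap A[2],A[4]; hi=3 → 2 4 16 15 8 14 17 12
A[mid]=16>4: swap A[2],A[3]; hi=2 → 2 4 15 16 8 14 17 12
A[mid]=15>4: swap A[2],A[2]; hi=1 → 2 4 15 16 8 14 17 12
end: lo=1, hi=1; A = 2 4 15 16 8 14 17 12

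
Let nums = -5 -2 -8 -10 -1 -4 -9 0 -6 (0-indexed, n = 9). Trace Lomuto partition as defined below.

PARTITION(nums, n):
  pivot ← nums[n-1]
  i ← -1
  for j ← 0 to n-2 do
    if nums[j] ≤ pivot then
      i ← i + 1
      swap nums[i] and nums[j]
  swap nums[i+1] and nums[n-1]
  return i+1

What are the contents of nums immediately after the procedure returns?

pivot=-6, i=-1
j=0: -5>-6, skip
j=1: -2>-6, skip
j=2: -8≤-6, i=0, swap(0,2) ⇒ -8 -2 -5 -10 -1 -4 -9 0 -6
j=3: -10≤-6, i=1, swap(1,3) ⇒ -8 -10 -5 -2 -1 -4 -9 0 -6
j=4: -1>-6, skip
j=5: -4>-6, skip
j=6: -9≤-6, i=2, swap(2,6) ⇒ -8 -10 -9 -2 -1 -4 -5 0 -6
j=7: 0>-6, skip
swap(3,8) ⇒ -8 -10 -9 -6 -1 -4 -5 0 -2; return 3

-8 -10 -9 -6 -1 -4 -5 0 -2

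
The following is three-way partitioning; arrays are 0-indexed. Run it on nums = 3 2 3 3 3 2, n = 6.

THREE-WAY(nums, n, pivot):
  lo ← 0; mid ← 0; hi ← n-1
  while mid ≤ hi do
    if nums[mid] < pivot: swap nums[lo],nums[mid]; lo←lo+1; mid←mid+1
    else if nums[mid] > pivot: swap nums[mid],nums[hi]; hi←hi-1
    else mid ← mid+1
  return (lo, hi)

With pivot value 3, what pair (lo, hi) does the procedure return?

(2, 5)

lo=0 mid=0 hi=5
3=3: mid=1
2<3: swap(0,1), lo=1 mid=2 ⇒ 2 3 3 3 3 2
3=3: mid=3
3=3: mid=4
3=3: mid=5
2<3: swap(1,5), lo=2 mid=6 ⇒ 2 2 3 3 3 3
done. lo=2 hi=5; nums=2 2 3 3 3 3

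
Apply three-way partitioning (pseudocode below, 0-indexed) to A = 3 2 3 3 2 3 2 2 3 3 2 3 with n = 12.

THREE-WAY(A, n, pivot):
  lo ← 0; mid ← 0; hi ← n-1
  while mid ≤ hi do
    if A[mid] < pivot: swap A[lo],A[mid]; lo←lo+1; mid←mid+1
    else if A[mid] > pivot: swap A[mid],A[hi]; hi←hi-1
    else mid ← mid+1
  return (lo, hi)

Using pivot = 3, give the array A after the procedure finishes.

2 2 2 2 2 3 3 3 3 3 3 3

pivot = 3; lo=0, mid=0, hi=11
A[mid]=3=3: mid=1
A[mid]=2<3: swap A[0],A[1]; lo=1,mid=2 → 2 3 3 3 2 3 2 2 3 3 2 3
A[mid]=3=3: mid=3
A[mid]=3=3: mid=4
A[mid]=2<3: swap A[1],A[4]; lo=2,mid=5 → 2 2 3 3 3 3 2 2 3 3 2 3
A[mid]=3=3: mid=6
A[mid]=2<3: swap A[2],A[6]; lo=3,mid=7 → 2 2 2 3 3 3 3 2 3 3 2 3
A[mid]=2<3: swap A[3],A[7]; lo=4,mid=8 → 2 2 2 2 3 3 3 3 3 3 2 3
A[mid]=3=3: mid=9
A[mid]=3=3: mid=10
A[mid]=2<3: swap A[4],A[10]; lo=5,mid=11 → 2 2 2 2 2 3 3 3 3 3 3 3
A[mid]=3=3: mid=12
end: lo=5, hi=11; A = 2 2 2 2 2 3 3 3 3 3 3 3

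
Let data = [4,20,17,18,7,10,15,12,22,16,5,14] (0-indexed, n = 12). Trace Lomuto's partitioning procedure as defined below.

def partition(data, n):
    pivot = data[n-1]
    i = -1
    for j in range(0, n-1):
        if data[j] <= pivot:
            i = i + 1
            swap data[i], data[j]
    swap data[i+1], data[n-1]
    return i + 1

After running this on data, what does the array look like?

[4,7,10,12,5,14,15,18,22,16,20,17]

pivot=14, i=-1
j=0: 4≤14, i=0, swap(0,0) ⇒ [4,20,17,18,7,10,15,12,22,16,5,14]
j=1: 20>14, skip
j=2: 17>14, skip
j=3: 18>14, skip
j=4: 7≤14, i=1, swap(1,4) ⇒ [4,7,17,18,20,10,15,12,22,16,5,14]
j=5: 10≤14, i=2, swap(2,5) ⇒ [4,7,10,18,20,17,15,12,22,16,5,14]
j=6: 15>14, skip
j=7: 12≤14, i=3, swap(3,7) ⇒ [4,7,10,12,20,17,15,18,22,16,5,14]
j=8: 22>14, skip
j=9: 16>14, skip
j=10: 5≤14, i=4, swap(4,10) ⇒ [4,7,10,12,5,17,15,18,22,16,20,14]
swap(5,11) ⇒ [4,7,10,12,5,14,15,18,22,16,20,17]; return 5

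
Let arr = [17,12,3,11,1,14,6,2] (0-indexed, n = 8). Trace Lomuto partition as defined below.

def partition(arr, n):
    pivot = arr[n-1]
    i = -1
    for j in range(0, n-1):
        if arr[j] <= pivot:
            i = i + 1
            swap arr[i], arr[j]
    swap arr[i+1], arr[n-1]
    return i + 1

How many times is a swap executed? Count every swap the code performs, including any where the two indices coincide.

2

pivot = arr[7] = 2; i = -1
j=0: arr[0]=17 > 2 → no swap
j=1: arr[1]=12 > 2 → no swap
j=2: arr[2]=3 > 2 → no swap
j=3: arr[3]=11 > 2 → no swap
j=4: arr[4]=1 ≤ 2 → i=0, swap arr[0],arr[4] → [1,12,3,11,17,14,6,2]
j=5: arr[5]=14 > 2 → no swap
j=6: arr[6]=6 > 2 → no swap
final swap arr[1],arr[7] → [1,2,3,11,17,14,6,12]; return 1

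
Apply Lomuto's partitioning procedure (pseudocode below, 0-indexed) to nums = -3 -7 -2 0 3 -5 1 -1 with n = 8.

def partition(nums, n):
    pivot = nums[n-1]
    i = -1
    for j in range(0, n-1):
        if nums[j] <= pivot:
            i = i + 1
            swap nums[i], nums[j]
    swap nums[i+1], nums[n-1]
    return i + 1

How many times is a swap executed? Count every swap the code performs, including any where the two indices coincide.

5

pivot = nums[7] = -1; i = -1
j=0: nums[0]=-3 ≤ -1 → i=0, swap nums[0],nums[0] (no change) → -3 -7 -2 0 3 -5 1 -1
j=1: nums[1]=-7 ≤ -1 → i=1, swap nums[1],nums[1] (no change) → -3 -7 -2 0 3 -5 1 -1
j=2: nums[2]=-2 ≤ -1 → i=2, swap nums[2],nums[2] (no change) → -3 -7 -2 0 3 -5 1 -1
j=3: nums[3]=0 > -1 → no swap
j=4: nums[4]=3 > -1 → no swap
j=5: nums[5]=-5 ≤ -1 → i=3, swap nums[3],nums[5] → -3 -7 -2 -5 3 0 1 -1
j=6: nums[6]=1 > -1 → no swap
final swap nums[4],nums[7] → -3 -7 -2 -5 -1 0 1 3; return 4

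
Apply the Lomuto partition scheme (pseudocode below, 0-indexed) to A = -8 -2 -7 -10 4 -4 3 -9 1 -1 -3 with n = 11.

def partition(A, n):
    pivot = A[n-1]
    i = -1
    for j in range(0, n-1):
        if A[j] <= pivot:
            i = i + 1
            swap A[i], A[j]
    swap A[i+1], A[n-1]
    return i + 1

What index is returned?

5

pivot = A[10] = -3; i = -1
j=0: A[0]=-8 ≤ -3 → i=0, swap A[0],A[0] (no change) → -8 -2 -7 -10 4 -4 3 -9 1 -1 -3
j=1: A[1]=-2 > -3 → no swap
j=2: A[2]=-7 ≤ -3 → i=1, swap A[1],A[2] → -8 -7 -2 -10 4 -4 3 -9 1 -1 -3
j=3: A[3]=-10 ≤ -3 → i=2, swap A[2],A[3] → -8 -7 -10 -2 4 -4 3 -9 1 -1 -3
j=4: A[4]=4 > -3 → no swap
j=5: A[5]=-4 ≤ -3 → i=3, swap A[3],A[5] → -8 -7 -10 -4 4 -2 3 -9 1 -1 -3
j=6: A[6]=3 > -3 → no swap
j=7: A[7]=-9 ≤ -3 → i=4, swap A[4],A[7] → -8 -7 -10 -4 -9 -2 3 4 1 -1 -3
j=8: A[8]=1 > -3 → no swap
j=9: A[9]=-1 > -3 → no swap
final swap A[5],A[10] → -8 -7 -10 -4 -9 -3 3 4 1 -1 -2; return 5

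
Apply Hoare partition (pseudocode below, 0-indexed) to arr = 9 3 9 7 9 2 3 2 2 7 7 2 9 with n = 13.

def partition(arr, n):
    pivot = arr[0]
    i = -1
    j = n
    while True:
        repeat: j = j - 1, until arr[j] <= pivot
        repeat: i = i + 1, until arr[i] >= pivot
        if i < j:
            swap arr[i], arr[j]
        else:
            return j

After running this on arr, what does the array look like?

pivot = arr[0] = 9; i = -1, j = 13
j→12 (arr[12]=9≤9), i→0 (arr[0]=9≥9); i<j, swap → 9 3 9 7 9 2 3 2 2 7 7 2 9
j→11 (arr[11]=2≤9), i→2 (arr[2]=9≥9); i<j, swap → 9 3 2 7 9 2 3 2 2 7 7 9 9
j→10 (arr[10]=7≤9), i→4 (arr[4]=9≥9); i<j, swap → 9 3 2 7 7 2 3 2 2 7 9 9 9
j→9, i→10; i≥j, return j=9. arr = 9 3 2 7 7 2 3 2 2 7 9 9 9

9 3 2 7 7 2 3 2 2 7 9 9 9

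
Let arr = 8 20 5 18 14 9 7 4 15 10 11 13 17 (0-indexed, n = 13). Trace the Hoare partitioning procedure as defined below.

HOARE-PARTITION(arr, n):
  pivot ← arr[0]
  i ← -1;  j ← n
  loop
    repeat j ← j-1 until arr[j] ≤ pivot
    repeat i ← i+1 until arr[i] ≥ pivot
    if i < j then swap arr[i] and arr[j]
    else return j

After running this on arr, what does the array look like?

pivot = arr[0] = 8; i = -1, j = 13
j→7 (arr[7]=4≤8), i→0 (arr[0]=8≥8); i<j, swap → 4 20 5 18 14 9 7 8 15 10 11 13 17
j→6 (arr[6]=7≤8), i→1 (arr[1]=20≥8); i<j, swap → 4 7 5 18 14 9 20 8 15 10 11 13 17
j→2, i→3; i≥j, return j=2. arr = 4 7 5 18 14 9 20 8 15 10 11 13 17

4 7 5 18 14 9 20 8 15 10 11 13 17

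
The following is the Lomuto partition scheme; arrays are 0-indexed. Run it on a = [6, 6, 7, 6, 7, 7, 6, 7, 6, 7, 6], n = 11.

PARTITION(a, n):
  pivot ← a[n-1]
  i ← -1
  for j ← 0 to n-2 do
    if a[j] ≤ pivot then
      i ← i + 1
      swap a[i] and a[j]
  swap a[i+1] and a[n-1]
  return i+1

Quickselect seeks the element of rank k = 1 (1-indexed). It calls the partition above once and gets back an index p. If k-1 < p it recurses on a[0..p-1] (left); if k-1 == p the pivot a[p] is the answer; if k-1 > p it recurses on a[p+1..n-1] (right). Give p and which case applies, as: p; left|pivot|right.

5; left

pivot=6, i=-1
j=0: 6≤6, i=0, swap(0,0) ⇒ [6, 6, 7, 6, 7, 7, 6, 7, 6, 7, 6]
j=1: 6≤6, i=1, swap(1,1) ⇒ [6, 6, 7, 6, 7, 7, 6, 7, 6, 7, 6]
j=2: 7>6, skip
j=3: 6≤6, i=2, swap(2,3) ⇒ [6, 6, 6, 7, 7, 7, 6, 7, 6, 7, 6]
j=4: 7>6, skip
j=5: 7>6, skip
j=6: 6≤6, i=3, swap(3,6) ⇒ [6, 6, 6, 6, 7, 7, 7, 7, 6, 7, 6]
j=7: 7>6, skip
j=8: 6≤6, i=4, swap(4,8) ⇒ [6, 6, 6, 6, 6, 7, 7, 7, 7, 7, 6]
j=9: 7>6, skip
swap(5,10) ⇒ [6, 6, 6, 6, 6, 6, 7, 7, 7, 7, 7]; return 5
p = 5; k-1 = 0 < 5 ⇒ left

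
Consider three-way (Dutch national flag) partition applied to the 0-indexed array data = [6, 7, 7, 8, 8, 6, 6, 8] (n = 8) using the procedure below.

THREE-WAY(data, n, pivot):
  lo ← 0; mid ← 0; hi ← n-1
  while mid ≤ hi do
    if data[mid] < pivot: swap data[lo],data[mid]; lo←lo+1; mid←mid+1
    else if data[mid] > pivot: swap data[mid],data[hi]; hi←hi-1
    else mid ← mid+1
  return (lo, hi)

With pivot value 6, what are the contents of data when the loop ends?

lo=0 mid=0 hi=7
6=6: mid=1
7>6: swap(1,7), hi=6 ⇒ [6, 8, 7, 8, 8, 6, 6, 7]
8>6: swap(1,6), hi=5 ⇒ [6, 6, 7, 8, 8, 6, 8, 7]
6=6: mid=2
7>6: swap(2,5), hi=4 ⇒ [6, 6, 6, 8, 8, 7, 8, 7]
6=6: mid=3
8>6: swap(3,4), hi=3 ⇒ [6, 6, 6, 8, 8, 7, 8, 7]
8>6: swap(3,3), hi=2 ⇒ [6, 6, 6, 8, 8, 7, 8, 7]
done. lo=0 hi=2; data=[6, 6, 6, 8, 8, 7, 8, 7]

[6, 6, 6, 8, 8, 7, 8, 7]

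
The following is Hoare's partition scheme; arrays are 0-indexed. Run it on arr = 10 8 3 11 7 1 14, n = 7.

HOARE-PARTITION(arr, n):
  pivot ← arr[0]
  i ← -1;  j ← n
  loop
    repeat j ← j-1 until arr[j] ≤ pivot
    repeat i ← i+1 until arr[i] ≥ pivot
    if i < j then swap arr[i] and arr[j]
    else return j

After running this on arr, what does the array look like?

pivot=10
j stops at 5 (1), i stops at 0 (10); swap ⇒ 1 8 3 11 7 10 14
j stops at 4 (7), i stops at 3 (11); swap ⇒ 1 8 3 7 11 10 14
j stops at 3, i stops at 4; i≥j ⇒ return 3. arr=1 8 3 7 11 10 14

1 8 3 7 11 10 14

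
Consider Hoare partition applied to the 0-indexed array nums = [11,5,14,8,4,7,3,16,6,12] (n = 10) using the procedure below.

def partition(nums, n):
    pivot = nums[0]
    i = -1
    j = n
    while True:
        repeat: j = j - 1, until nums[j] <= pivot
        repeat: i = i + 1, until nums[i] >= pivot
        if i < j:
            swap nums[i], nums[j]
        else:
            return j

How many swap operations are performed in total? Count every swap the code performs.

pivot=11
j stops at 8 (6), i stops at 0 (11); swap ⇒ [6,5,14,8,4,7,3,16,11,12]
j stops at 6 (3), i stops at 2 (14); swap ⇒ [6,5,3,8,4,7,14,16,11,12]
j stops at 5, i stops at 6; i≥j ⇒ return 5. nums=[6,5,3,8,4,7,14,16,11,12]

2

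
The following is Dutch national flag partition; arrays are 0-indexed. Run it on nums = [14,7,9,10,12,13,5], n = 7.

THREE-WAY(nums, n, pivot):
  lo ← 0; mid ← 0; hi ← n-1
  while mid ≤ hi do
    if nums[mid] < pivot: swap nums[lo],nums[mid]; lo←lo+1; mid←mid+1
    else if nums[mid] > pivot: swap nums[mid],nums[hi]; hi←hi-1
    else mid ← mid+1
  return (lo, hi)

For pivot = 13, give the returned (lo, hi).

(5, 5)

pivot = 13; lo=0, mid=0, hi=6
nums[mid]=14>13: swap nums[0],nums[6]; hi=5 → [5,7,9,10,12,13,14]
nums[mid]=5<13: swap nums[0],nums[0]; lo=1,mid=1 → [5,7,9,10,12,13,14]
nums[mid]=7<13: swap nums[1],nums[1]; lo=2,mid=2 → [5,7,9,10,12,13,14]
nums[mid]=9<13: swap nums[2],nums[2]; lo=3,mid=3 → [5,7,9,10,12,13,14]
nums[mid]=10<13: swap nums[3],nums[3]; lo=4,mid=4 → [5,7,9,10,12,13,14]
nums[mid]=12<13: swap nums[4],nums[4]; lo=5,mid=5 → [5,7,9,10,12,13,14]
nums[mid]=13=13: mid=6
end: lo=5, hi=5; nums = [5,7,9,10,12,13,14]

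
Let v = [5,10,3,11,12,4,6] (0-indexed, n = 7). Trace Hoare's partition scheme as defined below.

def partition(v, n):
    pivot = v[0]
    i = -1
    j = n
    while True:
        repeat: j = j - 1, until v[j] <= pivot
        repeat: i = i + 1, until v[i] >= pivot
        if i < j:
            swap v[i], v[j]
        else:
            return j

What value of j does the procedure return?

pivot = v[0] = 5; i = -1, j = 7
j→5 (v[5]=4≤5), i→0 (v[0]=5≥5); i<j, swap → [4,10,3,11,12,5,6]
j→2 (v[2]=3≤5), i→1 (v[1]=10≥5); i<j, swap → [4,3,10,11,12,5,6]
j→1, i→2; i≥j, return j=1. v = [4,3,10,11,12,5,6]

1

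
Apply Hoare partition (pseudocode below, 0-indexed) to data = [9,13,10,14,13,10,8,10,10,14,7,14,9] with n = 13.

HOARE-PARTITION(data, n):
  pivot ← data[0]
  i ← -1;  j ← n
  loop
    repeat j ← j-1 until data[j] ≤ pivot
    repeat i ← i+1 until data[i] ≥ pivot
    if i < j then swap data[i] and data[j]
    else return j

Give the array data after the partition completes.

pivot=9
j stops at 12 (9), i stops at 0 (9); swap ⇒ [9,13,10,14,13,10,8,10,10,14,7,14,9]
j stops at 10 (7), i stops at 1 (13); swap ⇒ [9,7,10,14,13,10,8,10,10,14,13,14,9]
j stops at 6 (8), i stops at 2 (10); swap ⇒ [9,7,8,14,13,10,10,10,10,14,13,14,9]
j stops at 2, i stops at 3; i≥j ⇒ return 2. data=[9,7,8,14,13,10,10,10,10,14,13,14,9]

[9,7,8,14,13,10,10,10,10,14,13,14,9]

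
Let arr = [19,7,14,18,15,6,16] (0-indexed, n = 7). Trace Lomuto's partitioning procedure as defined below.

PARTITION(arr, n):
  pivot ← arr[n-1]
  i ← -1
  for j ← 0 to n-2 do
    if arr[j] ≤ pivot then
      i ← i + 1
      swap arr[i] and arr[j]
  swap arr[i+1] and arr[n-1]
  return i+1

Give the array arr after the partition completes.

pivot = arr[6] = 16; i = -1
j=0: arr[0]=19 > 16 → no swap
j=1: arr[1]=7 ≤ 16 → i=0, swap arr[0],arr[1] → [7,19,14,18,15,6,16]
j=2: arr[2]=14 ≤ 16 → i=1, swap arr[1],arr[2] → [7,14,19,18,15,6,16]
j=3: arr[3]=18 > 16 → no swap
j=4: arr[4]=15 ≤ 16 → i=2, swap arr[2],arr[4] → [7,14,15,18,19,6,16]
j=5: arr[5]=6 ≤ 16 → i=3, swap arr[3],arr[5] → [7,14,15,6,19,18,16]
final swap arr[4],arr[6] → [7,14,15,6,16,18,19]; return 4

[7,14,15,6,16,18,19]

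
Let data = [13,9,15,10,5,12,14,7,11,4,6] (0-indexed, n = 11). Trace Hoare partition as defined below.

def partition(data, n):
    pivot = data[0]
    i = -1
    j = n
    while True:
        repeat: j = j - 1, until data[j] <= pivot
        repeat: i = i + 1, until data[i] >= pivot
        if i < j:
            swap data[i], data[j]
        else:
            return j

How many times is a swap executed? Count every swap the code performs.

3

pivot=13
j stops at 10 (6), i stops at 0 (13); swap ⇒ [6,9,15,10,5,12,14,7,11,4,13]
j stops at 9 (4), i stops at 2 (15); swap ⇒ [6,9,4,10,5,12,14,7,11,15,13]
j stops at 8 (11), i stops at 6 (14); swap ⇒ [6,9,4,10,5,12,11,7,14,15,13]
j stops at 7, i stops at 8; i≥j ⇒ return 7. data=[6,9,4,10,5,12,11,7,14,15,13]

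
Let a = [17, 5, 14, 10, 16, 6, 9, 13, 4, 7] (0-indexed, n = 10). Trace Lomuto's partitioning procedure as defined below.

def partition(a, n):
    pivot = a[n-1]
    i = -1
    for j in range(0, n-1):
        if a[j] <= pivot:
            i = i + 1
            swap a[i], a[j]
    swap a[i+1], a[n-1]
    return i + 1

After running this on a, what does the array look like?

pivot = a[9] = 7; i = -1
j=0: a[0]=17 > 7 → no swap
j=1: a[1]=5 ≤ 7 → i=0, swap a[0],a[1] → [5, 17, 14, 10, 16, 6, 9, 13, 4, 7]
j=2: a[2]=14 > 7 → no swap
j=3: a[3]=10 > 7 → no swap
j=4: a[4]=16 > 7 → no swap
j=5: a[5]=6 ≤ 7 → i=1, swap a[1],a[5] → [5, 6, 14, 10, 16, 17, 9, 13, 4, 7]
j=6: a[6]=9 > 7 → no swap
j=7: a[7]=13 > 7 → no swap
j=8: a[8]=4 ≤ 7 → i=2, swap a[2],a[8] → [5, 6, 4, 10, 16, 17, 9, 13, 14, 7]
final swap a[3],a[9] → [5, 6, 4, 7, 16, 17, 9, 13, 14, 10]; return 3

[5, 6, 4, 7, 16, 17, 9, 13, 14, 10]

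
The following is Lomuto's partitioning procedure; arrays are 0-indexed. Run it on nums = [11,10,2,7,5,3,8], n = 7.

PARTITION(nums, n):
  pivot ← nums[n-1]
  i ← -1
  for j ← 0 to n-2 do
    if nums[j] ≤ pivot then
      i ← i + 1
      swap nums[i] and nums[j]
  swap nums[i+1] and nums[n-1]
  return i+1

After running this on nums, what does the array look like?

[2,7,5,3,8,10,11]

pivot=8, i=-1
j=0: 11>8, skip
j=1: 10>8, skip
j=2: 2≤8, i=0, swap(0,2) ⇒ [2,10,11,7,5,3,8]
j=3: 7≤8, i=1, swap(1,3) ⇒ [2,7,11,10,5,3,8]
j=4: 5≤8, i=2, swap(2,4) ⇒ [2,7,5,10,11,3,8]
j=5: 3≤8, i=3, swap(3,5) ⇒ [2,7,5,3,11,10,8]
swap(4,6) ⇒ [2,7,5,3,8,10,11]; return 4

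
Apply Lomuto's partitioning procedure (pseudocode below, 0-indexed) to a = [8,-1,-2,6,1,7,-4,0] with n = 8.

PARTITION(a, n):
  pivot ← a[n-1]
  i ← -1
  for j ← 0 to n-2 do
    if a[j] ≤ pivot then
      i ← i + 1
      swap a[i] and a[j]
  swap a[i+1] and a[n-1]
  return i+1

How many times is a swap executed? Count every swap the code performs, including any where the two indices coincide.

pivot = a[7] = 0; i = -1
j=0: a[0]=8 > 0 → no swap
j=1: a[1]=-1 ≤ 0 → i=0, swap a[0],a[1] → [-1,8,-2,6,1,7,-4,0]
j=2: a[2]=-2 ≤ 0 → i=1, swap a[1],a[2] → [-1,-2,8,6,1,7,-4,0]
j=3: a[3]=6 > 0 → no swap
j=4: a[4]=1 > 0 → no swap
j=5: a[5]=7 > 0 → no swap
j=6: a[6]=-4 ≤ 0 → i=2, swap a[2],a[6] → [-1,-2,-4,6,1,7,8,0]
final swap a[3],a[7] → [-1,-2,-4,0,1,7,8,6]; return 3

4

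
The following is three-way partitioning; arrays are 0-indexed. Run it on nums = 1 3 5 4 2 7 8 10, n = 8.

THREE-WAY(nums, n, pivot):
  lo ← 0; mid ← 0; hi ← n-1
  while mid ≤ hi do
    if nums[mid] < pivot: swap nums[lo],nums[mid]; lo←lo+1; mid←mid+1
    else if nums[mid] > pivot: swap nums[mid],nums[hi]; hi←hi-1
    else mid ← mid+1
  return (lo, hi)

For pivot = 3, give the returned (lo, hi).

(2, 2)

pivot = 3; lo=0, mid=0, hi=7
nums[mid]=1<3: swap nums[0],nums[0]; lo=1,mid=1 → 1 3 5 4 2 7 8 10
nums[mid]=3=3: mid=2
nums[mid]=5>3: swap nums[2],nums[7]; hi=6 → 1 3 10 4 2 7 8 5
nums[mid]=10>3: swap nums[2],nums[6]; hi=5 → 1 3 8 4 2 7 10 5
nums[mid]=8>3: swap nums[2],nums[5]; hi=4 → 1 3 7 4 2 8 10 5
nums[mid]=7>3: swap nums[2],nums[4]; hi=3 → 1 3 2 4 7 8 10 5
nums[mid]=2<3: swap nums[1],nums[2]; lo=2,mid=3 → 1 2 3 4 7 8 10 5
nums[mid]=4>3: swap nums[3],nums[3]; hi=2 → 1 2 3 4 7 8 10 5
end: lo=2, hi=2; nums = 1 2 3 4 7 8 10 5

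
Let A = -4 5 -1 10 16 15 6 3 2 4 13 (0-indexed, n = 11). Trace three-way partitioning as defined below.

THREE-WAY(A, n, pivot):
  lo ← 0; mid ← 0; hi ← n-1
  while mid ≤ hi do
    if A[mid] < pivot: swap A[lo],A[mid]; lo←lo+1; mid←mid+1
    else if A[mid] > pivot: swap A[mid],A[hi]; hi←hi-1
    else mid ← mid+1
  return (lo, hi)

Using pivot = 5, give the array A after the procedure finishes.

lo=0 mid=0 hi=10
-4<5: swap(0,0), lo=1 mid=1 ⇒ -4 5 -1 10 16 15 6 3 2 4 13
5=5: mid=2
-1<5: swap(1,2), lo=2 mid=3 ⇒ -4 -1 5 10 16 15 6 3 2 4 13
10>5: swap(3,10), hi=9 ⇒ -4 -1 5 13 16 15 6 3 2 4 10
13>5: swap(3,9), hi=8 ⇒ -4 -1 5 4 16 15 6 3 2 13 10
4<5: swap(2,3), lo=3 mid=4 ⇒ -4 -1 4 5 16 15 6 3 2 13 10
16>5: swap(4,8), hi=7 ⇒ -4 -1 4 5 2 15 6 3 16 13 10
2<5: swap(3,4), lo=4 mid=5 ⇒ -4 -1 4 2 5 15 6 3 16 13 10
15>5: swap(5,7), hi=6 ⇒ -4 -1 4 2 5 3 6 15 16 13 10
3<5: swap(4,5), lo=5 mid=6 ⇒ -4 -1 4 2 3 5 6 15 16 13 10
6>5: swap(6,6), hi=5 ⇒ -4 -1 4 2 3 5 6 15 16 13 10
done. lo=5 hi=5; A=-4 -1 4 2 3 5 6 15 16 13 10

-4 -1 4 2 3 5 6 15 16 13 10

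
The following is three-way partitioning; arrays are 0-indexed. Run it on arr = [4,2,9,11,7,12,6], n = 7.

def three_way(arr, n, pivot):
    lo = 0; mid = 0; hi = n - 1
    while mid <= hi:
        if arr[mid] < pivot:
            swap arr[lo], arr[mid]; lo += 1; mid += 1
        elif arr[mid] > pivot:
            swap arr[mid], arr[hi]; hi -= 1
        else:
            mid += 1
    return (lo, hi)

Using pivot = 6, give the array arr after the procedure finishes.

pivot = 6; lo=0, mid=0, hi=6
arr[mid]=4<6: swap arr[0],arr[0]; lo=1,mid=1 → [4,2,9,11,7,12,6]
arr[mid]=2<6: swap arr[1],arr[1]; lo=2,mid=2 → [4,2,9,11,7,12,6]
arr[mid]=9>6: swap arr[2],arr[6]; hi=5 → [4,2,6,11,7,12,9]
arr[mid]=6=6: mid=3
arr[mid]=11>6: swap arr[3],arr[5]; hi=4 → [4,2,6,12,7,11,9]
arr[mid]=12>6: swap arr[3],arr[4]; hi=3 → [4,2,6,7,12,11,9]
arr[mid]=7>6: swap arr[3],arr[3]; hi=2 → [4,2,6,7,12,11,9]
end: lo=2, hi=2; arr = [4,2,6,7,12,11,9]

[4,2,6,7,12,11,9]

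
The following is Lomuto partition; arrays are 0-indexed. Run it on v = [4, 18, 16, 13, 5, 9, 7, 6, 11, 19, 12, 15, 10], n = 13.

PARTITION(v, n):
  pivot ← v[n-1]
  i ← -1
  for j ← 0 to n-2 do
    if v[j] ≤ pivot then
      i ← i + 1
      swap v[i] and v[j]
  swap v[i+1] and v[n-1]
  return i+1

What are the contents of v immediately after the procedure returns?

[4, 5, 9, 7, 6, 10, 13, 18, 11, 19, 12, 15, 16]

pivot = v[12] = 10; i = -1
j=0: v[0]=4 ≤ 10 → i=0, swap v[0],v[0] (no change) → [4, 18, 16, 13, 5, 9, 7, 6, 11, 19, 12, 15, 10]
j=1: v[1]=18 > 10 → no swap
j=2: v[2]=16 > 10 → no swap
j=3: v[3]=13 > 10 → no swap
j=4: v[4]=5 ≤ 10 → i=1, swap v[1],v[4] → [4, 5, 16, 13, 18, 9, 7, 6, 11, 19, 12, 15, 10]
j=5: v[5]=9 ≤ 10 → i=2, swap v[2],v[5] → [4, 5, 9, 13, 18, 16, 7, 6, 11, 19, 12, 15, 10]
j=6: v[6]=7 ≤ 10 → i=3, swap v[3],v[6] → [4, 5, 9, 7, 18, 16, 13, 6, 11, 19, 12, 15, 10]
j=7: v[7]=6 ≤ 10 → i=4, swap v[4],v[7] → [4, 5, 9, 7, 6, 16, 13, 18, 11, 19, 12, 15, 10]
j=8: v[8]=11 > 10 → no swap
j=9: v[9]=19 > 10 → no swap
j=10: v[10]=12 > 10 → no swap
j=11: v[11]=15 > 10 → no swap
final swap v[5],v[12] → [4, 5, 9, 7, 6, 10, 13, 18, 11, 19, 12, 15, 16]; return 5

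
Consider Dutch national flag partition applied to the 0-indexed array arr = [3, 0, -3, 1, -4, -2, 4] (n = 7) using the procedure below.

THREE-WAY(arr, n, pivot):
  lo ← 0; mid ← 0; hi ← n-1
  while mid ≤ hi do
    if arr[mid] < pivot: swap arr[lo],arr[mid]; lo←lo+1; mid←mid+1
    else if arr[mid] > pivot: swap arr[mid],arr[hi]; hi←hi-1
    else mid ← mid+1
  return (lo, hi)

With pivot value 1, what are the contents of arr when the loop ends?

[-2, 0, -3, -4, 1, 4, 3]

pivot = 1; lo=0, mid=0, hi=6
arr[mid]=3>1: swap arr[0],arr[6]; hi=5 → [4, 0, -3, 1, -4, -2, 3]
arr[mid]=4>1: swap arr[0],arr[5]; hi=4 → [-2, 0, -3, 1, -4, 4, 3]
arr[mid]=-2<1: swap arr[0],arr[0]; lo=1,mid=1 → [-2, 0, -3, 1, -4, 4, 3]
arr[mid]=0<1: swap arr[1],arr[1]; lo=2,mid=2 → [-2, 0, -3, 1, -4, 4, 3]
arr[mid]=-3<1: swap arr[2],arr[2]; lo=3,mid=3 → [-2, 0, -3, 1, -4, 4, 3]
arr[mid]=1=1: mid=4
arr[mid]=-4<1: swap arr[3],arr[4]; lo=4,mid=5 → [-2, 0, -3, -4, 1, 4, 3]
end: lo=4, hi=4; arr = [-2, 0, -3, -4, 1, 4, 3]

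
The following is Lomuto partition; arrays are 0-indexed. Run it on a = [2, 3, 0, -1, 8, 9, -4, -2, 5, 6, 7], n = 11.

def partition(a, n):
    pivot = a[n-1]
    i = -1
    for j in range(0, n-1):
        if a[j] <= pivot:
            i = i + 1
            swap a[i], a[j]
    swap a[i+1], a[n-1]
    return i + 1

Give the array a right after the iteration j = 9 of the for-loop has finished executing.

pivot=7, i=-1
j=0: 2≤7, i=0, swap(0,0) ⇒ [2, 3, 0, -1, 8, 9, -4, -2, 5, 6, 7]
j=1: 3≤7, i=1, swap(1,1) ⇒ [2, 3, 0, -1, 8, 9, -4, -2, 5, 6, 7]
j=2: 0≤7, i=2, swap(2,2) ⇒ [2, 3, 0, -1, 8, 9, -4, -2, 5, 6, 7]
j=3: -1≤7, i=3, swap(3,3) ⇒ [2, 3, 0, -1, 8, 9, -4, -2, 5, 6, 7]
j=4: 8>7, skip
j=5: 9>7, skip
j=6: -4≤7, i=4, swap(4,6) ⇒ [2, 3, 0, -1, -4, 9, 8, -2, 5, 6, 7]
j=7: -2≤7, i=5, swap(5,7) ⇒ [2, 3, 0, -1, -4, -2, 8, 9, 5, 6, 7]
j=8: 5≤7, i=6, swap(6,8) ⇒ [2, 3, 0, -1, -4, -2, 5, 9, 8, 6, 7]
j=9: 6≤7, i=7, swap(7,9) ⇒ [2, 3, 0, -1, -4, -2, 5, 6, 8, 9, 7]
(after j=9) a = [2, 3, 0, -1, -4, -2, 5, 6, 8, 9, 7]

[2, 3, 0, -1, -4, -2, 5, 6, 8, 9, 7]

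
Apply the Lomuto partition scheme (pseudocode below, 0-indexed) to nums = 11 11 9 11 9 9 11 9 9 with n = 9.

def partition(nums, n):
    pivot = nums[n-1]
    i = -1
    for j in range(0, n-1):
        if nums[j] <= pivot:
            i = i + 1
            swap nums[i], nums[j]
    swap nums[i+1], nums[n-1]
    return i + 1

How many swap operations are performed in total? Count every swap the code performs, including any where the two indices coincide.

5

pivot = nums[8] = 9; i = -1
j=0: nums[0]=11 > 9 → no swap
j=1: nums[1]=11 > 9 → no swap
j=2: nums[2]=9 ≤ 9 → i=0, swap nums[0],nums[2] → 9 11 11 11 9 9 11 9 9
j=3: nums[3]=11 > 9 → no swap
j=4: nums[4]=9 ≤ 9 → i=1, swap nums[1],nums[4] → 9 9 11 11 11 9 11 9 9
j=5: nums[5]=9 ≤ 9 → i=2, swap nums[2],nums[5] → 9 9 9 11 11 11 11 9 9
j=6: nums[6]=11 > 9 → no swap
j=7: nums[7]=9 ≤ 9 → i=3, swap nums[3],nums[7] → 9 9 9 9 11 11 11 11 9
final swap nums[4],nums[8] → 9 9 9 9 9 11 11 11 11; return 4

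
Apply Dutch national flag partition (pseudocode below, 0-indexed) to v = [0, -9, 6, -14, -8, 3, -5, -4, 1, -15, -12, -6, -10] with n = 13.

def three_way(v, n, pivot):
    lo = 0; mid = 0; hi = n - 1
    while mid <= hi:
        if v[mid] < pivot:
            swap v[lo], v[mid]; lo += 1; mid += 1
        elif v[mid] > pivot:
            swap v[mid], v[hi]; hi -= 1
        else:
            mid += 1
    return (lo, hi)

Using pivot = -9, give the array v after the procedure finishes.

[-10, -12, -14, -15, -9, -5, -4, 1, 3, -8, -6, 6, 0]

pivot = -9; lo=0, mid=0, hi=12
v[mid]=0>-9: swap v[0],v[12]; hi=11 → [-10, -9, 6, -14, -8, 3, -5, -4, 1, -15, -12, -6, 0]
v[mid]=-10<-9: swap v[0],v[0]; lo=1,mid=1 → [-10, -9, 6, -14, -8, 3, -5, -4, 1, -15, -12, -6, 0]
v[mid]=-9=-9: mid=2
v[mid]=6>-9: swap v[2],v[11]; hi=10 → [-10, -9, -6, -14, -8, 3, -5, -4, 1, -15, -12, 6, 0]
v[mid]=-6>-9: swap v[2],v[10]; hi=9 → [-10, -9, -12, -14, -8, 3, -5, -4, 1, -15, -6, 6, 0]
v[mid]=-12<-9: swap v[1],v[2]; lo=2,mid=3 → [-10, -12, -9, -14, -8, 3, -5, -4, 1, -15, -6, 6, 0]
v[mid]=-14<-9: swap v[2],v[3]; lo=3,mid=4 → [-10, -12, -14, -9, -8, 3, -5, -4, 1, -15, -6, 6, 0]
v[mid]=-8>-9: swap v[4],v[9]; hi=8 → [-10, -12, -14, -9, -15, 3, -5, -4, 1, -8, -6, 6, 0]
v[mid]=-15<-9: swap v[3],v[4]; lo=4,mid=5 → [-10, -12, -14, -15, -9, 3, -5, -4, 1, -8, -6, 6, 0]
v[mid]=3>-9: swap v[5],v[8]; hi=7 → [-10, -12, -14, -15, -9, 1, -5, -4, 3, -8, -6, 6, 0]
v[mid]=1>-9: swap v[5],v[7]; hi=6 → [-10, -12, -14, -15, -9, -4, -5, 1, 3, -8, -6, 6, 0]
v[mid]=-4>-9: swap v[5],v[6]; hi=5 → [-10, -12, -14, -15, -9, -5, -4, 1, 3, -8, -6, 6, 0]
v[mid]=-5>-9: swap v[5],v[5]; hi=4 → [-10, -12, -14, -15, -9, -5, -4, 1, 3, -8, -6, 6, 0]
end: lo=4, hi=4; v = [-10, -12, -14, -15, -9, -5, -4, 1, 3, -8, -6, 6, 0]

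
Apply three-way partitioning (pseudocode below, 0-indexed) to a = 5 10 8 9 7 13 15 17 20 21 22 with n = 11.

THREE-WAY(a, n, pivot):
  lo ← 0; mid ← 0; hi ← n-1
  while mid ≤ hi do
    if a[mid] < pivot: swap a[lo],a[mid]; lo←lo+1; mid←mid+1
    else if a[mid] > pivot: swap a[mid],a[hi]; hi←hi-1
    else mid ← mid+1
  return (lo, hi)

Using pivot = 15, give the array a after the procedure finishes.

pivot = 15; lo=0, mid=0, hi=10
a[mid]=5<15: swap a[0],a[0]; lo=1,mid=1 → 5 10 8 9 7 13 15 17 20 21 22
a[mid]=10<15: swap a[1],a[1]; lo=2,mid=2 → 5 10 8 9 7 13 15 17 20 21 22
a[mid]=8<15: swap a[2],a[2]; lo=3,mid=3 → 5 10 8 9 7 13 15 17 20 21 22
a[mid]=9<15: swap a[3],a[3]; lo=4,mid=4 → 5 10 8 9 7 13 15 17 20 21 22
a[mid]=7<15: swap a[4],a[4]; lo=5,mid=5 → 5 10 8 9 7 13 15 17 20 21 22
a[mid]=13<15: swap a[5],a[5]; lo=6,mid=6 → 5 10 8 9 7 13 15 17 20 21 22
a[mid]=15=15: mid=7
a[mid]=17>15: swap a[7],a[10]; hi=9 → 5 10 8 9 7 13 15 22 20 21 17
a[mid]=22>15: swap a[7],a[9]; hi=8 → 5 10 8 9 7 13 15 21 20 22 17
a[mid]=21>15: swap a[7],a[8]; hi=7 → 5 10 8 9 7 13 15 20 21 22 17
a[mid]=20>15: swap a[7],a[7]; hi=6 → 5 10 8 9 7 13 15 20 21 22 17
end: lo=6, hi=6; a = 5 10 8 9 7 13 15 20 21 22 17

5 10 8 9 7 13 15 20 21 22 17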